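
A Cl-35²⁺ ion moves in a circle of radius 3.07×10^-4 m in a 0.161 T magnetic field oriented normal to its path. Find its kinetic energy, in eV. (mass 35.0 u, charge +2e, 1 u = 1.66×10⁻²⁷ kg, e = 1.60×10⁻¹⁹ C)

K ≈ 0.0135 eV

v = qBr/m = (2×1.60×10^-19)(0.161)(3.07×10^-4) / (5.81×10^-26) = 272 m/s.
K = ½mv² = 0.5·(5.81×10^-26)·(272)² = 2.15×10^-21 J = 0.0135 eV.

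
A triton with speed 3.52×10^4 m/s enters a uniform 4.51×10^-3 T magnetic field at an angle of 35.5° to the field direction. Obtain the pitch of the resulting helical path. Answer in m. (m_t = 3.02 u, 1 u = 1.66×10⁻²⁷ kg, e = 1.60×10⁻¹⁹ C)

The velocity component along B is v∥ = v cos35.5° = 2.87×10^4 m/s.
The cyclotron period T = 2πm/(qB) = 4.37×10^-5 s is set by m, q, B alone.
Pitch = v∥·T = (2.87×10^4)(4.37×10^-5) = 1.25 m.

pitch ≈ 1.25 m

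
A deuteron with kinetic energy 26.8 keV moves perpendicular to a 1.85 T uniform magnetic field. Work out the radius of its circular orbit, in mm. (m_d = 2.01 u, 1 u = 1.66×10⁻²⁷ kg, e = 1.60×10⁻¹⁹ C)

r ≈ 18.1 mm

Convert the energy: K = 26.8 keV = 4.29×10^-15 J.
v = √(2K/m) = √(2·4.29×10^-15/3.34×10^-27) = 1.60×10^6 m/s.
r = mv/(qB) = (3.34×10^-27)(1.60×10^6) / [(1×1.60×10^-19)(1.85)] = 0.0181 m.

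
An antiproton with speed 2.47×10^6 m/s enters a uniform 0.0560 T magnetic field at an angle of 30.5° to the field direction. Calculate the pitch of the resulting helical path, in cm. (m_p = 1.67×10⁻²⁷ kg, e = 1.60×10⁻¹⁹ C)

pitch ≈ 249 cm

The velocity component along B is v∥ = v cos30.5° = 2.13×10^6 m/s.
The cyclotron period T = 2πm/(qB) = 1.17×10^-6 s is set by m, q, B alone.
Pitch = v∥·T = (2.13×10^6)(1.17×10^-6) = 2.49 m.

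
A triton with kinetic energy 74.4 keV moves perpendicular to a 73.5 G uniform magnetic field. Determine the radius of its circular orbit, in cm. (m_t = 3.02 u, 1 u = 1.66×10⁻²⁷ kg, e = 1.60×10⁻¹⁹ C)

Convert the energy: K = 74.4 keV = 1.19×10^-14 J.
v = √(2K/m) = √(2·1.19×10^-14/5.01×10^-27) = 2.18×10^6 m/s.
r = mv/(qB) = (5.01×10^-27)(2.18×10^6) / [(1×1.60×10^-19)(7.35×10^-3)] = 9.29 m.

r ≈ 929 cm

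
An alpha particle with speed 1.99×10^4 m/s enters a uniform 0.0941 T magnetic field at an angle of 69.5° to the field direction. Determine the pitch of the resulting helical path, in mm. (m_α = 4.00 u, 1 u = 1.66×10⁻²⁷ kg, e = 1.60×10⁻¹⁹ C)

pitch ≈ 9.66 mm

The velocity component along B is v∥ = v cos69.5° = 6970 m/s.
The cyclotron period T = 2πm/(qB) = 1.39×10^-6 s is set by m, q, B alone.
Pitch = v∥·T = (6970)(1.39×10^-6) = 9.66×10^-3 m.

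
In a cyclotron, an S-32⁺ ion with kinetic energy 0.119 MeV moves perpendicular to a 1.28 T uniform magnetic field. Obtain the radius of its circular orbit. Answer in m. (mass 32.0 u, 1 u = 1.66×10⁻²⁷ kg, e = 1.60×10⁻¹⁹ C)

Convert the energy: K = 0.119 MeV = 1.90×10^-14 J.
v = √(2K/m) = √(2·1.90×10^-14/5.31×10^-26) = 8.47×10^5 m/s.
r = mv/(qB) = (5.31×10^-26)(8.47×10^5) / [(1×1.60×10^-19)(1.28)] = 0.220 m.

r ≈ 0.220 m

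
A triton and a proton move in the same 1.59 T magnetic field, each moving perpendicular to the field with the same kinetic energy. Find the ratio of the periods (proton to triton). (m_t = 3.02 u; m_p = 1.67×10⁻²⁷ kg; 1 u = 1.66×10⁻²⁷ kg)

T = 2πm/(qB) is independent of speed, so T₂/T₁ = (m₂/q₂)/(m₁/q₁).
T_{proton}/T_{triton} = (1.67×10^-27/1e) / (5.01×10^-27/1e) = 0.333.

ratio ≈ 0.333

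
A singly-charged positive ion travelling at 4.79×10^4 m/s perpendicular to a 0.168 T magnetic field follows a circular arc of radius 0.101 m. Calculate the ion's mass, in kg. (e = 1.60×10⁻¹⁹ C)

m ≈ 5.67×10^-26 kg

qvB = mv²/r ⇒ m = qBr/v.
m = (1×1.60×10^-19)(0.168)(0.101) / (4.79×10^4) = 5.67×10^-26 kg.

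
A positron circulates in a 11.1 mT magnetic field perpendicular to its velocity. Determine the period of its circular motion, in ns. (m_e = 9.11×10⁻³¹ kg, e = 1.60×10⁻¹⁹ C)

T ≈ 3.22 ns

The cyclotron period is independent of speed: T = 2πm/(qB).
T = 2π(9.11×10^-31) / [(1×1.60×10^-19)(0.0111)] = 3.22×10^-9 s.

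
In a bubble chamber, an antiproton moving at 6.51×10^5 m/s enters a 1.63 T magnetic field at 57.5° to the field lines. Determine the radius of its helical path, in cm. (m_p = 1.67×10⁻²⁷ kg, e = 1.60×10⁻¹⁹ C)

Only the perpendicular component v⊥ = v sin57.5° = 5.49×10^5 m/s is bent by the field.
r = m v⊥ /(qB) = (1.67×10^-27)(5.49×10^5) / [(1×1.60×10^-19)(1.63)] = 3.52×10^-3 m.

r ≈ 0.352 cm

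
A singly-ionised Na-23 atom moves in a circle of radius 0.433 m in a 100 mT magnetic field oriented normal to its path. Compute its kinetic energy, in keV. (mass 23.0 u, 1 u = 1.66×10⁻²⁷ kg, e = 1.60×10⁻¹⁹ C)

v = qBr/m = (1×1.60×10^-19)(0.100)(0.433) / (3.82×10^-26) = 1.81×10^5 m/s.
K = ½mv² = 0.5·(3.82×10^-26)·(1.81×10^5)² = 6.29×10^-16 J = 3.93 keV.

K ≈ 3.93 keV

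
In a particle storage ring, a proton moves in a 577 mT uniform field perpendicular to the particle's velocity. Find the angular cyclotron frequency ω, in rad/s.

ω ≈ 5.53×10^7 rad/s

ω = qB/m = (1×1.60×10^-19)(0.577) / (1.67×10^-27) = 5.53×10^7 rad/s.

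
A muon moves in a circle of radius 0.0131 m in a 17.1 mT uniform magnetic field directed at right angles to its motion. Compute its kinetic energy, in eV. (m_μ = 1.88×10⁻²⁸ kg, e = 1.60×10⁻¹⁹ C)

K ≈ 21.4 eV

v = qBr/m = (1×1.60×10^-19)(0.0171)(0.0131) / (1.88×10^-28) = 1.91×10^5 m/s.
K = ½mv² = 0.5·(1.88×10^-28)·(1.91×10^5)² = 3.42×10^-18 J = 21.4 eV.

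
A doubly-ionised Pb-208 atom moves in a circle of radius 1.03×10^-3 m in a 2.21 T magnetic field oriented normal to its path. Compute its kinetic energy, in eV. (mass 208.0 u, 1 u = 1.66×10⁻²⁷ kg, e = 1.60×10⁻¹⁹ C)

K ≈ 4.80 eV

v = qBr/m = (2×1.60×10^-19)(2.21)(1.03×10^-3) / (3.45×10^-25) = 2110 m/s.
K = ½mv² = 0.5·(3.45×10^-25)·(2110)² = 7.68×10^-19 J = 4.80 eV.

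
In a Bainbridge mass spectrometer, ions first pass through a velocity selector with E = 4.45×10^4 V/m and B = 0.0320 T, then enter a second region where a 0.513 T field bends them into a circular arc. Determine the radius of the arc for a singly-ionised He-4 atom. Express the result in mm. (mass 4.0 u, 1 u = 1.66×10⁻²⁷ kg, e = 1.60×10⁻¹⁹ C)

r ≈ 112 mm

The selector passes v = E/B = 4.45×10^4/0.0320 = 1.39×10^6 m/s.
In the deflection region, r = mv/(qB₂) = (6.64×10^-27)(1.39×10^6) / [(1×1.60×10^-19)(0.513)] = 0.112 m.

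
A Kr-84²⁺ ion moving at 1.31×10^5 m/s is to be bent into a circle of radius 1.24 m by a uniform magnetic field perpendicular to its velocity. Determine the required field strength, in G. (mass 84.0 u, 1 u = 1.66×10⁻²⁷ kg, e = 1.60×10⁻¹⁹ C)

qvB = mv²/r gives B = mv/(qr).
B = (1.39×10^-25)(1.31×10^5) / [(2×1.60×10^-19)(1.24)] = 0.0460 T.

B ≈ 460 G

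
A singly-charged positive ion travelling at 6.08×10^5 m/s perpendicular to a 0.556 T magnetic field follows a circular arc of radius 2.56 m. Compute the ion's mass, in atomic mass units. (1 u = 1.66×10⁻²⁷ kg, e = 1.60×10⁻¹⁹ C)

qvB = mv²/r ⇒ m = qBr/v.
m = (1×1.60×10^-19)(0.556)(2.56) / (6.08×10^5) = 3.75×10^-25 kg = 226 u.

m ≈ 226 u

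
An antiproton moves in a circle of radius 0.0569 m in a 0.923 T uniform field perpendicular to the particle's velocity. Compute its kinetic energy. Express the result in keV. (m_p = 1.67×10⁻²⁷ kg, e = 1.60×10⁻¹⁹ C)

v = qBr/m = (1×1.60×10^-19)(0.923)(0.0569) / (1.67×10^-27) = 5.03×10^6 m/s.
K = ½mv² = 0.5·(1.67×10^-27)·(5.03×10^6)² = 2.11×10^-14 J = 132 keV.

K ≈ 132 keV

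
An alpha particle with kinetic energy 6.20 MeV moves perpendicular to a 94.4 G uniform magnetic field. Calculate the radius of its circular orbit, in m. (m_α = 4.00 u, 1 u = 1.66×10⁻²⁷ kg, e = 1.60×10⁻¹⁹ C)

Convert the energy: K = 6.20 MeV = 9.92×10^-13 J.
v = √(2K/m) = √(2·9.92×10^-13/6.64×10^-27) = 1.73×10^7 m/s.
r = mv/(qB) = (6.64×10^-27)(1.73×10^7) / [(2×1.60×10^-19)(9.44×10^-3)] = 38.0 m.

r ≈ 38.0 m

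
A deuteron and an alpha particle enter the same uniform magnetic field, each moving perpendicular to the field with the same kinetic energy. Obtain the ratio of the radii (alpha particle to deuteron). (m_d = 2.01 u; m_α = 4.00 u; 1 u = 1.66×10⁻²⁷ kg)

ratio ≈ 0.705

r = √(2mK)/(qB) ⇒ at equal K, r ∝ √m/q.
r_{alpha particle}/r_{deuteron} = 0.705.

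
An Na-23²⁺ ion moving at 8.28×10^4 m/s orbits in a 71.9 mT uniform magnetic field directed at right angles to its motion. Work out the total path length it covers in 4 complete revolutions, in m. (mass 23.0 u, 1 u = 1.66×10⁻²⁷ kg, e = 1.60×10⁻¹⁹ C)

r = mv/(qB) = 0.137 m, so one revolution covers 2πr = 0.863 m.
In 4 revolutions: L = 4·2πr = 3.45 m.

L ≈ 3.45 m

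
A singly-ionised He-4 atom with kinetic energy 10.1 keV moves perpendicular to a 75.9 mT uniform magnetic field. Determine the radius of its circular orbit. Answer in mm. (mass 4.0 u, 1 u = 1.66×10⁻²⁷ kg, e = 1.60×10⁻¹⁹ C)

r ≈ 381 mm

Convert the energy: K = 10.1 keV = 1.62×10^-15 J.
v = √(2K/m) = √(2·1.62×10^-15/6.64×10^-27) = 6.98×10^5 m/s.
r = mv/(qB) = (6.64×10^-27)(6.98×10^5) / [(1×1.60×10^-19)(0.0759)] = 0.381 m.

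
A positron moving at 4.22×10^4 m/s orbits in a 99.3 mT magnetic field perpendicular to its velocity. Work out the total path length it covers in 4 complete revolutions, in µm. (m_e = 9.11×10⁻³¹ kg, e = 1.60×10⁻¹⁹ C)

r = mv/(qB) = 2.42×10^-6 m, so one revolution covers 2πr = 1.52×10^-5 m.
In 4 revolutions: L = 4·2πr = 6.08×10^-5 m.

L ≈ 60.8 µm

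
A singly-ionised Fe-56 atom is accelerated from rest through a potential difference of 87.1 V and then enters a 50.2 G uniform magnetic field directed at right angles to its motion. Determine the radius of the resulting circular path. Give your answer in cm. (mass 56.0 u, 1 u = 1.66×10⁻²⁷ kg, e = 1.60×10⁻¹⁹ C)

The kinetic energy gained is K = qV = (1×1.60×10^-19)(87.1) = 1.39×10^-17 J.
v = √(2K/m) = 1.73×10^4 m/s.
r = mv/(qB) = (9.30×10^-26)(1.73×10^4) / [(1×1.60×10^-19)(5.02×10^-3)] = 2.00 m.

r ≈ 200 cm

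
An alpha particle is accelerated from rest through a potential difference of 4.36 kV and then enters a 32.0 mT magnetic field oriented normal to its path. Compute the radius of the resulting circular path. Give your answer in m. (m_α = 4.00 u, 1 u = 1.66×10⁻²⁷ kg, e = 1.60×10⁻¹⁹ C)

r ≈ 0.420 m

The kinetic energy gained is K = qV = (2×1.60×10^-19)(4360) = 1.40×10^-15 J.
v = √(2K/m) = 6.48×10^5 m/s.
r = mv/(qB) = (6.64×10^-27)(6.48×10^5) / [(2×1.60×10^-19)(0.0320)] = 0.420 m.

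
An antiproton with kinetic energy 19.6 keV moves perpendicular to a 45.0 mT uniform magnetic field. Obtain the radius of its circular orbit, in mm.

r ≈ 449 mm

Convert the energy: K = 19.6 keV = 3.14×10^-15 J.
v = √(2K/m) = √(2·3.14×10^-15/1.67×10^-27) = 1.94×10^6 m/s.
r = mv/(qB) = (1.67×10^-27)(1.94×10^6) / [(1×1.60×10^-19)(0.0450)] = 0.449 m.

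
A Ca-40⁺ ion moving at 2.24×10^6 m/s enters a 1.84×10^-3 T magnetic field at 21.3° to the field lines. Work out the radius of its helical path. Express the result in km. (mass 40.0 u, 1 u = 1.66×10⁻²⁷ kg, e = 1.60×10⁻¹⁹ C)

Only the perpendicular component v⊥ = v sin21.3° = 8.14×10^5 m/s is bent by the field.
r = m v⊥ /(qB) = (6.64×10^-26)(8.14×10^5) / [(1×1.60×10^-19)(1.84×10^-3)] = 184 m.

r ≈ 0.184 km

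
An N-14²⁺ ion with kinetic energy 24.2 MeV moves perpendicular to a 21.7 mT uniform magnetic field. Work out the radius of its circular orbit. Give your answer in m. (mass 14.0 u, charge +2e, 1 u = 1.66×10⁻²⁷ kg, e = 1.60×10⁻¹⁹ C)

r ≈ 61.1 m

Convert the energy: K = 24.2 MeV = 3.87×10^-12 J.
v = √(2K/m) = √(2·3.87×10^-12/2.32×10^-26) = 1.83×10^7 m/s.
r = mv/(qB) = (2.32×10^-26)(1.83×10^7) / [(2×1.60×10^-19)(0.0217)] = 61.1 m.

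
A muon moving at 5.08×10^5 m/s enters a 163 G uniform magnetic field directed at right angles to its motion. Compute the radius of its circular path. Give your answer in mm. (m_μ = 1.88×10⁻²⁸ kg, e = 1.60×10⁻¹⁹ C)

r ≈ 36.6 mm

The magnetic force provides the centripetal force: qvB = mv²/r, so r = mv/(qB).
r = (1.88×10^-28 kg)(5.08×10^5 m/s) / [(1×1.60×10^-19 C)(0.0163 T)] = 0.0366 m.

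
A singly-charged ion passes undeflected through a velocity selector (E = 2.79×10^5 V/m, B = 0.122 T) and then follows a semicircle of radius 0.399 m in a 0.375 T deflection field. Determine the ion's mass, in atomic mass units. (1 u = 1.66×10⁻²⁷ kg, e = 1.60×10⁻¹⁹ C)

m ≈ 6.31 u

v = E/B₁ = 2.29×10^6 m/s.
From r = mv/(qB₂), m = qB₂r/v = (1×1.60×10^-19)(0.375)(0.399) / (2.29×10^6) = 1.05×10^-26 kg.
In atomic mass units: m = 1.05×10^-26 / 1.66×10^-27 = 6.31 u.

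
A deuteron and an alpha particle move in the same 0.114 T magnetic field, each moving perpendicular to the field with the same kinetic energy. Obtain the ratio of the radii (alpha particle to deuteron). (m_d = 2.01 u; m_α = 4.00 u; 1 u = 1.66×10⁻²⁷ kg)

ratio ≈ 0.705

r = √(2mK)/(qB) ⇒ at equal K, r ∝ √m/q.
r_{alpha particle}/r_{deuteron} = 0.705.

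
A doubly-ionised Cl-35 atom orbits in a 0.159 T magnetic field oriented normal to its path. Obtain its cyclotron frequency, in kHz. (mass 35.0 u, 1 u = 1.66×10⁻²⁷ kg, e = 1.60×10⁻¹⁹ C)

f = qB/(2πm) = (2×1.60×10^-19)(0.159) / [2π(5.81×10^-26)] = 1.39×10^5 Hz.

f ≈ 139 kHz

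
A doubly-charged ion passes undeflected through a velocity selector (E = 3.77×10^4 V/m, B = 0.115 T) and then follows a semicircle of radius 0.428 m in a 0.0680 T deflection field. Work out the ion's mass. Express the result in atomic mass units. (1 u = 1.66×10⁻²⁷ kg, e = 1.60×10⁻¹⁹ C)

v = E/B₁ = 3.28×10^5 m/s.
From r = mv/(qB₂), m = qB₂r/v = (2×1.60×10^-19)(0.0680)(0.428) / (3.28×10^5) = 2.84×10^-26 kg.
In atomic mass units: m = 2.84×10^-26 / 1.66×10^-27 = 17.1 u.

m ≈ 17.1 u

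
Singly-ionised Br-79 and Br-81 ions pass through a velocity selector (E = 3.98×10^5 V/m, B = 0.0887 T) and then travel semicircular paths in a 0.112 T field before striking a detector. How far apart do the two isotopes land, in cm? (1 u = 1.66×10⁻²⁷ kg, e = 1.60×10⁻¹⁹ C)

Δd ≈ 166 cm

Both emerge at v = E/B₁ = 4.49×10^6 m/s.
r = mv/(qB₂), so r₁ = 32.836 m and r₂ = 33.668 m, giving Δr = 0.831 m.
After a semicircle each ion lands a diameter 2r from the entry slit, so the separation is 2Δr = 1.66 m.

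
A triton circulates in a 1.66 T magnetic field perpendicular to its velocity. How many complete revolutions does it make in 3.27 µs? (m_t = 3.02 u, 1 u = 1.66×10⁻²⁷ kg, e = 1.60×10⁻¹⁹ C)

T = 2πm/(qB) = 2π(5.0132×10^-27) / [(1×1.60×10^-19)(1.66)] = 1.1860×10^-7 s.
N = t/T = 3.27×10^-6 / 1.1860×10^-7 ≈ 27.57, so 27 complete revolutions.

N = 27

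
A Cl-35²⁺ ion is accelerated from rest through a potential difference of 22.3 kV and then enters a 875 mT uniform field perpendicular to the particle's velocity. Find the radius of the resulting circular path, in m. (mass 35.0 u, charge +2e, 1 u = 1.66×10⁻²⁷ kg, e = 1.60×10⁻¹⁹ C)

The kinetic energy gained is K = qV = (2×1.60×10^-19)(2.23×10^4) = 7.14×10^-15 J.
v = √(2K/m) = 4.96×10^5 m/s.
r = mv/(qB) = (5.81×10^-26)(4.96×10^5) / [(2×1.60×10^-19)(0.875)] = 0.103 m.

r ≈ 0.103 m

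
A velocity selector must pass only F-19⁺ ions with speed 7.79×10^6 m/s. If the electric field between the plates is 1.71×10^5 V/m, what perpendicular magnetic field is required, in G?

qE = qvB ⇒ B = E/v = (1.71×10^5) / (7.79×10^6) = 0.0220 T.

B ≈ 220 G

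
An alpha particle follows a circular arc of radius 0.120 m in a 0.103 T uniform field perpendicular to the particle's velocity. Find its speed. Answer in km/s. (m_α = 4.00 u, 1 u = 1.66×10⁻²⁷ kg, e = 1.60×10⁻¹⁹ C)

From qvB = mv²/r, v = qBr/m.
v = (2×1.60×10^-19)(0.103)(0.120) / (6.64×10^-27) = 5.96×10^5 m/s.

v ≈ 596 km/s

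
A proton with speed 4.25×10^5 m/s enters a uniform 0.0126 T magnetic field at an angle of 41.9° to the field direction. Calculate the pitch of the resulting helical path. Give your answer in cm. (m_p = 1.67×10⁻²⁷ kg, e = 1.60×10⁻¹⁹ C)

The velocity component along B is v∥ = v cos41.9° = 3.16×10^5 m/s.
The cyclotron period T = 2πm/(qB) = 5.20×10^-6 s is set by m, q, B alone.
Pitch = v∥·T = (3.16×10^5)(5.20×10^-6) = 1.65 m.

pitch ≈ 165 cm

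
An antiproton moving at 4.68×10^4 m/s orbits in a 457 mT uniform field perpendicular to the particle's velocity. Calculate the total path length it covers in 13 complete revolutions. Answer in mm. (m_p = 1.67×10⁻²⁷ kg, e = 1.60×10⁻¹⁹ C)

r = mv/(qB) = 1.07×10^-3 m, so one revolution covers 2πr = 6.72×10^-3 m.
In 13 revolutions: L = 13·2πr = 0.0873 m.

L ≈ 87.3 mm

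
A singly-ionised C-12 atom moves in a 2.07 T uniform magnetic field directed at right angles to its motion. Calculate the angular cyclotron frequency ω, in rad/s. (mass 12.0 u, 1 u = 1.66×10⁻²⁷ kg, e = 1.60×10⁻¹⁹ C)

ω = qB/m = (1×1.60×10^-19)(2.07) / (1.99×10^-26) = 1.66×10^7 rad/s.

ω ≈ 1.66×10^7 rad/s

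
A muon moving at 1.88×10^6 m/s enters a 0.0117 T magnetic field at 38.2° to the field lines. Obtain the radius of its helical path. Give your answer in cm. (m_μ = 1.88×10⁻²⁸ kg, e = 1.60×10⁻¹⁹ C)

r ≈ 11.7 cm

Only the perpendicular component v⊥ = v sin38.2° = 1.16×10^6 m/s is bent by the field.
r = m v⊥ /(qB) = (1.88×10^-28)(1.16×10^6) / [(1×1.60×10^-19)(0.0117)] = 0.117 m.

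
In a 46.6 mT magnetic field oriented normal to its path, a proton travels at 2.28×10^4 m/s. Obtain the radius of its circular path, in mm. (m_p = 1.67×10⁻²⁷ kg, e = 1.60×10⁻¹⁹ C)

r ≈ 5.11 mm

The magnetic force provides the centripetal force: qvB = mv²/r, so r = mv/(qB).
r = (1.67×10^-27 kg)(2.28×10^4 m/s) / [(1×1.60×10^-19 C)(0.0466 T)] = 5.11×10^-3 m.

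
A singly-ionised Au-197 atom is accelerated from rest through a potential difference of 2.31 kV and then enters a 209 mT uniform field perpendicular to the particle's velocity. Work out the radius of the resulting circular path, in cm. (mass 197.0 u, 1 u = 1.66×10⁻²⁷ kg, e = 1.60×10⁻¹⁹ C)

The kinetic energy gained is K = qV = (1×1.60×10^-19)(2310) = 3.70×10^-16 J.
v = √(2K/m) = 4.75×10^4 m/s.
r = mv/(qB) = (3.27×10^-25)(4.75×10^4) / [(1×1.60×10^-19)(0.209)] = 0.465 m.

r ≈ 46.5 cm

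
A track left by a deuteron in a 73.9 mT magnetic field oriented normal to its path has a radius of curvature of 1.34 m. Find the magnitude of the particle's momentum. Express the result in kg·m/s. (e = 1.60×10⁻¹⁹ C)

Since qvB = mv²/r, the momentum p = mv = qBr.
p = (1×1.60×10^-19)(0.0739)(1.34) = 1.58×10^-20 kg·m/s.

p ≈ 1.58×10^-20 kg·m/s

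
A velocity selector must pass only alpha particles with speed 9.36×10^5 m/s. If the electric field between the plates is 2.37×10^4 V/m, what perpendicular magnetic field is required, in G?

qE = qvB ⇒ B = E/v = (2.37×10^4) / (9.36×10^5) = 0.0253 T.

B ≈ 253 G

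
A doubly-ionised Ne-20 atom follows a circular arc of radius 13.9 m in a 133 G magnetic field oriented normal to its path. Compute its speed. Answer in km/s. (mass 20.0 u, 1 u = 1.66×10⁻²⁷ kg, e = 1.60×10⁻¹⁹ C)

v ≈ 1780 km/s

From qvB = mv²/r, v = qBr/m.
v = (2×1.60×10^-19)(0.0133)(13.9) / (3.32×10^-26) = 1.78×10^6 m/s.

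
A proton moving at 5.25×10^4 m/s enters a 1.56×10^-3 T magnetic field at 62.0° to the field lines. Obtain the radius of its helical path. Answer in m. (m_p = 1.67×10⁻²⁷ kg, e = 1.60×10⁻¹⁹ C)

Only the perpendicular component v⊥ = v sin62.0° = 4.64×10^4 m/s is bent by the field.
r = m v⊥ /(qB) = (1.67×10^-27)(4.64×10^4) / [(1×1.60×10^-19)(1.56×10^-3)] = 0.310 m.

r ≈ 0.310 m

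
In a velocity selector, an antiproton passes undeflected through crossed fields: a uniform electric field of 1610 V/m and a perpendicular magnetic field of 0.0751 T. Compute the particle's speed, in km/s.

v ≈ 21.4 km/s

For zero net force, qE = qvB, so v = E/B.
v = (1610) / (0.0751) = 2.14×10^4 m/s.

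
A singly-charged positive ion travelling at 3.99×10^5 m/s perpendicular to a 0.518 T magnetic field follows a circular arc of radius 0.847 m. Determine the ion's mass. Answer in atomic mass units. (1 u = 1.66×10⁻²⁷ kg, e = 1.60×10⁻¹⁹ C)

m ≈ 106 u

qvB = mv²/r ⇒ m = qBr/v.
m = (1×1.60×10^-19)(0.518)(0.847) / (3.99×10^5) = 1.76×10^-25 kg = 106 u.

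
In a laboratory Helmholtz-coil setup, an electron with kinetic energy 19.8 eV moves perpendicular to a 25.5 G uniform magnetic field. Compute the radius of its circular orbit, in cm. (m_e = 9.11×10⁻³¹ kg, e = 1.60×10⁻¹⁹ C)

r ≈ 0.589 cm

Convert the energy: K = 19.8 eV = 3.17×10^-18 J.
v = √(2K/m) = √(2·3.17×10^-18/9.11×10^-31) = 2.64×10^6 m/s.
r = mv/(qB) = (9.11×10^-31)(2.64×10^6) / [(1×1.60×10^-19)(2.55×10^-3)] = 5.89×10^-3 m.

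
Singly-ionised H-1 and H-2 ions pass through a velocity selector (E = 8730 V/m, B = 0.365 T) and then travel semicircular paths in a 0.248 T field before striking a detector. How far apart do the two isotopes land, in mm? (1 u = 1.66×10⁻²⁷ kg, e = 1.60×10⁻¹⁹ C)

Δd ≈ 2.00 mm

Both emerge at v = E/B₁ = 2.39×10^4 m/s.
r = mv/(qB₂), so r₁ = 1.00×10^-3 m and r₂ = 2.00×10^-3 m, giving Δr = 1.00×10^-3 m.
After a semicircle each ion lands a diameter 2r from the entry slit, so the separation is 2Δr = 2.00×10^-3 m.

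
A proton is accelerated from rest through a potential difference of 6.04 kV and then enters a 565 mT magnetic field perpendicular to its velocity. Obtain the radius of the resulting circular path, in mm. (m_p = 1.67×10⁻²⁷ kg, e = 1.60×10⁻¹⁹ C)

The kinetic energy gained is K = qV = (1×1.60×10^-19)(6040) = 9.66×10^-16 J.
v = √(2K/m) = 1.08×10^6 m/s.
r = mv/(qB) = (1.67×10^-27)(1.08×10^6) / [(1×1.60×10^-19)(0.565)] = 0.0199 m.

r ≈ 19.9 mm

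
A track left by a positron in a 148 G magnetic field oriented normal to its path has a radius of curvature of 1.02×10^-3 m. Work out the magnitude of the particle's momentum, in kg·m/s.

Since qvB = mv²/r, the momentum p = mv = qBr.
p = (1×1.60×10^-19)(0.0148)(1.02×10^-3) = 2.42×10^-24 kg·m/s.

p ≈ 2.42×10^-24 kg·m/s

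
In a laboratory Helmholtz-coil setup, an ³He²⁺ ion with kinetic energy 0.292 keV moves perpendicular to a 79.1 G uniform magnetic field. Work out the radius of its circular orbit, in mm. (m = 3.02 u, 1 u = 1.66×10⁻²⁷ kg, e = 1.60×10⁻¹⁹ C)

r ≈ 270 mm

Convert the energy: K = 0.292 keV = 4.67×10^-17 J.
v = √(2K/m) = √(2·4.67×10^-17/5.01×10^-27) = 1.37×10^5 m/s.
r = mv/(qB) = (5.01×10^-27)(1.37×10^5) / [(2×1.60×10^-19)(7.91×10^-3)] = 0.270 m.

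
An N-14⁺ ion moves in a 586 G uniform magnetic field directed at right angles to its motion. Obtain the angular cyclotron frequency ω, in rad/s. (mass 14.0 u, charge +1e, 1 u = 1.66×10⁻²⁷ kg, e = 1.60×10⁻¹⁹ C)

ω = qB/m = (1×1.60×10^-19)(0.0586) / (2.32×10^-26) = 4.03×10^5 rad/s.

ω ≈ 4.03×10^5 rad/s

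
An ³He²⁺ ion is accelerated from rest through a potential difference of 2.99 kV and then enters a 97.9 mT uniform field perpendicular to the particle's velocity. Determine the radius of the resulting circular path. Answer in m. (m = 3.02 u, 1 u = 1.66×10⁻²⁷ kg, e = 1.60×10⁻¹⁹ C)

The kinetic energy gained is K = qV = (2×1.60×10^-19)(2990) = 9.57×10^-16 J.
v = √(2K/m) = 6.18×10^5 m/s.
r = mv/(qB) = (5.01×10^-27)(6.18×10^5) / [(2×1.60×10^-19)(0.0979)] = 0.0989 m.

r ≈ 0.0989 m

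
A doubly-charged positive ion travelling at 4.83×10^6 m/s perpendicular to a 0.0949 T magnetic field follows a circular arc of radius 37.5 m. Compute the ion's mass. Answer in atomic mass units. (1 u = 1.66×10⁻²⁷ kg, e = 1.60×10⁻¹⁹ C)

m ≈ 142 u

qvB = mv²/r ⇒ m = qBr/v.
m = (2×1.60×10^-19)(0.0949)(37.5) / (4.83×10^6) = 2.36×10^-25 kg = 142 u.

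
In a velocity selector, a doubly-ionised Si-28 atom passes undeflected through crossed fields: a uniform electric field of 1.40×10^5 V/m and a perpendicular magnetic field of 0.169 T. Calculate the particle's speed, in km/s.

For zero net force, qE = qvB, so v = E/B.
v = (1.40×10^5) / (0.169) = 8.28×10^5 m/s.

v ≈ 828 km/s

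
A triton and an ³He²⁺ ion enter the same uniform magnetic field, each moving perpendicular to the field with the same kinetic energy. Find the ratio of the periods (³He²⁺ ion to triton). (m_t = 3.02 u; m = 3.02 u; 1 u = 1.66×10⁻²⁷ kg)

ratio ≈ 0.500

T = 2πm/(qB) is independent of speed, so T₂/T₁ = (m₂/q₂)/(m₁/q₁).
T_{³He²⁺ ion}/T_{triton} = (5.01×10^-27/2e) / (5.01×10^-27/1e) = 0.500.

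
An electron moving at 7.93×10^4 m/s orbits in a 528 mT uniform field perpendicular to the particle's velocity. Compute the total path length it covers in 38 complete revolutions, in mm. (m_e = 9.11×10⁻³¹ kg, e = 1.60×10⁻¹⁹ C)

r = mv/(qB) = 8.55×10^-7 m, so one revolution covers 2πr = 5.37×10^-6 m.
In 38 revolutions: L = 38·2πr = 2.04×10^-4 m.

L ≈ 0.204 mm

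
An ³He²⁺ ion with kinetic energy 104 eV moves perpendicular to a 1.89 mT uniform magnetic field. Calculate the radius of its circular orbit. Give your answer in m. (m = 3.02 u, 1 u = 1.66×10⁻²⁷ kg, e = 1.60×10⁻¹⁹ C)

r ≈ 0.675 m

Convert the energy: K = 104 eV = 1.66×10^-17 J.
v = √(2K/m) = √(2·1.66×10^-17/5.01×10^-27) = 8.15×10^4 m/s.
r = mv/(qB) = (5.01×10^-27)(8.15×10^4) / [(2×1.60×10^-19)(1.89×10^-3)] = 0.675 m.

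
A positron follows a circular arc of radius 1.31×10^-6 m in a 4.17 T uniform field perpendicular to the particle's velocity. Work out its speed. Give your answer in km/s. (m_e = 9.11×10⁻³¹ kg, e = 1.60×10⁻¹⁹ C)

v ≈ 959 km/s

From qvB = mv²/r, v = qBr/m.
v = (1×1.60×10^-19)(4.17)(1.31×10^-6) / (9.11×10^-31) = 9.59×10^5 m/s.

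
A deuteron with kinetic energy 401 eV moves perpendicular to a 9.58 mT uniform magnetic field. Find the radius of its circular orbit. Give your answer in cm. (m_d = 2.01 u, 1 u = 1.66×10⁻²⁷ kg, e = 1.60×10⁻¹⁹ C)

r ≈ 42.7 cm

Convert the energy: K = 401 eV = 6.42×10^-17 J.
v = √(2K/m) = √(2·6.42×10^-17/3.34×10^-27) = 1.96×10^5 m/s.
r = mv/(qB) = (3.34×10^-27)(1.96×10^5) / [(1×1.60×10^-19)(9.58×10^-3)] = 0.427 m.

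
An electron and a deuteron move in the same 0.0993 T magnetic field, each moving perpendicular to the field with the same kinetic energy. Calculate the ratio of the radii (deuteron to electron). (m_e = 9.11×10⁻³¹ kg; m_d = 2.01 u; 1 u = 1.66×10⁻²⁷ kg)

r = √(2mK)/(qB) ⇒ at equal K, r ∝ √m/q.
r_{deuteron}/r_{electron} = 60.5.

ratio ≈ 60.5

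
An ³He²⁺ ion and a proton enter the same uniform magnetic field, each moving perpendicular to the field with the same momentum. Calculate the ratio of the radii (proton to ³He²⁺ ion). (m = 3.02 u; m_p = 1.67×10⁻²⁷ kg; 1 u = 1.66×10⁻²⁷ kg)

r = p/(qB) ⇒ at equal p, r ∝ 1/q.
r_{proton}/r_{³He²⁺ ion} = 2.00.

ratio ≈ 2.00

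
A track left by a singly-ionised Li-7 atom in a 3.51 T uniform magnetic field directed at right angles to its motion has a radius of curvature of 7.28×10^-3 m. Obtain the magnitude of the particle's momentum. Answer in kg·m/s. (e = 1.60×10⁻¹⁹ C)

Since qvB = mv²/r, the momentum p = mv = qBr.
p = (1×1.60×10^-19)(3.51)(7.28×10^-3) = 4.09×10^-21 kg·m/s.

p ≈ 4.09×10^-21 kg·m/s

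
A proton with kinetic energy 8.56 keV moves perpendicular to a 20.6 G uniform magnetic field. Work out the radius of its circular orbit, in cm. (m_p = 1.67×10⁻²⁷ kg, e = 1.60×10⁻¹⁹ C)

r ≈ 649 cm

Convert the energy: K = 8.56 keV = 1.37×10^-15 J.
v = √(2K/m) = √(2·1.37×10^-15/1.67×10^-27) = 1.28×10^6 m/s.
r = mv/(qB) = (1.67×10^-27)(1.28×10^6) / [(1×1.60×10^-19)(2.06×10^-3)] = 6.49 m.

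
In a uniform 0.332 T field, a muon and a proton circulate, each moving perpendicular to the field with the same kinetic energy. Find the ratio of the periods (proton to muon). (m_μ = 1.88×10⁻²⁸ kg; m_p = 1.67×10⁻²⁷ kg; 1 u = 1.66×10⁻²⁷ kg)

T = 2πm/(qB) is independent of speed, so T₂/T₁ = (m₂/q₂)/(m₁/q₁).
T_{proton}/T_{muon} = (1.67×10^-27/1e) / (1.88×10^-28/1e) = 8.88.

ratio ≈ 8.88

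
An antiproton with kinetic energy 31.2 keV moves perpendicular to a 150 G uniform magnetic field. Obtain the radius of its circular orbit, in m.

r ≈ 1.70 m

Convert the energy: K = 31.2 keV = 4.99×10^-15 J.
v = √(2K/m) = √(2·4.99×10^-15/1.67×10^-27) = 2.45×10^6 m/s.
r = mv/(qB) = (1.67×10^-27)(2.45×10^6) / [(1×1.60×10^-19)(0.0150)] = 1.70 m.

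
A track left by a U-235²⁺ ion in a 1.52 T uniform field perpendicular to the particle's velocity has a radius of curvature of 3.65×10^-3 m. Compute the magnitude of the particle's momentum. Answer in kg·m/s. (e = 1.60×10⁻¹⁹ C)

Since qvB = mv²/r, the momentum p = mv = qBr.
p = (2×1.60×10^-19)(1.52)(3.65×10^-3) = 1.78×10^-21 kg·m/s.

p ≈ 1.78×10^-21 kg·m/s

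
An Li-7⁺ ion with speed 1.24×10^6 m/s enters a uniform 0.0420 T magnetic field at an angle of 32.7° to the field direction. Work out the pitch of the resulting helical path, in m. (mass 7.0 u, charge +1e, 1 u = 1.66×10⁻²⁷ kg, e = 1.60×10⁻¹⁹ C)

The velocity component along B is v∥ = v cos32.7° = 1.04×10^6 m/s.
The cyclotron period T = 2πm/(qB) = 1.09×10^-5 s is set by m, q, B alone.
Pitch = v∥·T = (1.04×10^6)(1.09×10^-5) = 11.3 m.

pitch ≈ 11.3 m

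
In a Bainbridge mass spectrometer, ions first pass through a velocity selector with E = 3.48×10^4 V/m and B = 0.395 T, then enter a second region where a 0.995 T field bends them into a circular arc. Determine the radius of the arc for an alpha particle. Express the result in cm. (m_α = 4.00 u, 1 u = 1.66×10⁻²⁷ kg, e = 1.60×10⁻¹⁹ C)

The selector passes v = E/B = 3.48×10^4/0.395 = 8.81×10^4 m/s.
In the deflection region, r = mv/(qB₂) = (6.64×10^-27)(8.81×10^4) / [(2×1.60×10^-19)(0.995)] = 1.84×10^-3 m.

r ≈ 0.184 cm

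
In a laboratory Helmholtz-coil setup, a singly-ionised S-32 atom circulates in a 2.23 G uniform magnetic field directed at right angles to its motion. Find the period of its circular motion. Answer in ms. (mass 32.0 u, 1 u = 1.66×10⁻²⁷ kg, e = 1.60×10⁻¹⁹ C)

The cyclotron period is independent of speed: T = 2πm/(qB).
T = 2π(5.31×10^-26) / [(1×1.60×10^-19)(2.23×10^-4)] = 9.35×10^-3 s.

T ≈ 9.35 ms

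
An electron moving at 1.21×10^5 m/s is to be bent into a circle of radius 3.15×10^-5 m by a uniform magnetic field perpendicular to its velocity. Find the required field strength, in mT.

qvB = mv²/r gives B = mv/(qr).
B = (9.11×10^-31)(1.21×10^5) / [(1×1.60×10^-19)(3.15×10^-5)] = 0.0219 T.

B ≈ 21.9 mT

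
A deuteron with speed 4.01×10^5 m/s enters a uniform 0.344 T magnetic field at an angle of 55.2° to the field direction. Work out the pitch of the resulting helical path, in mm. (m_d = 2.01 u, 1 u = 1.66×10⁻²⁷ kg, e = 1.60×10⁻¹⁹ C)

pitch ≈ 87.2 mm

The velocity component along B is v∥ = v cos55.2° = 2.29×10^5 m/s.
The cyclotron period T = 2πm/(qB) = 3.81×10^-7 s is set by m, q, B alone.
Pitch = v∥·T = (2.29×10^5)(3.81×10^-7) = 0.0872 m.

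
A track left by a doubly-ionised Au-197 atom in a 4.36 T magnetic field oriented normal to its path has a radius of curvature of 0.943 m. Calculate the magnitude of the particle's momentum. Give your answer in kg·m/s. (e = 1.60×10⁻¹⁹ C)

Since qvB = mv²/r, the momentum p = mv = qBr.
p = (2×1.60×10^-19)(4.36)(0.943) = 1.32×10^-18 kg·m/s.

p ≈ 1.32×10^-18 kg·m/s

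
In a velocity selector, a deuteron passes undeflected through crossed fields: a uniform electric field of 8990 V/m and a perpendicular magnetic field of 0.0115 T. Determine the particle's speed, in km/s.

v ≈ 782 km/s

For zero net force, qE = qvB, so v = E/B.
v = (8990) / (0.0115) = 7.82×10^5 m/s.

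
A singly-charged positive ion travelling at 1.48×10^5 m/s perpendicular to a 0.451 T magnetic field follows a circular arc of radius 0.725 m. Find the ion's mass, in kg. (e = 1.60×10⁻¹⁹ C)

qvB = mv²/r ⇒ m = qBr/v.
m = (1×1.60×10^-19)(0.451)(0.725) / (1.48×10^5) = 3.53×10^-25 kg.

m ≈ 3.53×10^-25 kg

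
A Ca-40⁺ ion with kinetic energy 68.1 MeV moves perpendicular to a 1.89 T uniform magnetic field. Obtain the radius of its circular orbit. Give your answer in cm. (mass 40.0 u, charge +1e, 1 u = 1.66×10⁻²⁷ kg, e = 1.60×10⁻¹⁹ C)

r ≈ 398 cm

Convert the energy: K = 68.1 MeV = 1.09×10^-11 J.
v = √(2K/m) = √(2·1.09×10^-11/6.64×10^-26) = 1.81×10^7 m/s.
r = mv/(qB) = (6.64×10^-26)(1.81×10^7) / [(1×1.60×10^-19)(1.89)] = 3.98 m.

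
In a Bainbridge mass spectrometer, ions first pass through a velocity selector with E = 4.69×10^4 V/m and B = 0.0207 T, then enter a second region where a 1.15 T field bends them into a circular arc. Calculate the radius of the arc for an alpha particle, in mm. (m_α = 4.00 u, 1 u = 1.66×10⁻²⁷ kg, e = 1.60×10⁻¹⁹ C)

r ≈ 40.9 mm

The selector passes v = E/B = 4.69×10^4/0.0207 = 2.27×10^6 m/s.
In the deflection region, r = mv/(qB₂) = (6.64×10^-27)(2.27×10^6) / [(2×1.60×10^-19)(1.15)] = 0.0409 m.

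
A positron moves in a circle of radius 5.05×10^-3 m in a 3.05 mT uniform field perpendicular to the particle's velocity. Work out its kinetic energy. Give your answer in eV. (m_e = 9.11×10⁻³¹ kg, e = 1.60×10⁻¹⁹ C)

v = qBr/m = (1×1.60×10^-19)(3.05×10^-3)(5.05×10^-3) / (9.11×10^-31) = 2.71×10^6 m/s.
K = ½mv² = 0.5·(9.11×10^-31)·(2.71×10^6)² = 3.33×10^-18 J = 20.8 eV.

K ≈ 20.8 eV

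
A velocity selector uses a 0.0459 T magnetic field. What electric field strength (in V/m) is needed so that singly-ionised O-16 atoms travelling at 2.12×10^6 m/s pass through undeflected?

E ≈ 9.73×10^4 V/m

qE = qvB ⇒ E = vB = (2.12×10^6)(0.0459) = 9.73×10^4 V/m.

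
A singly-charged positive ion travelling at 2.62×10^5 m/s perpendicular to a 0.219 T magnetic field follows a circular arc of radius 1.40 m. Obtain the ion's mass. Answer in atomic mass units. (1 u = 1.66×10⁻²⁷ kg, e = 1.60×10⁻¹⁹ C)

m ≈ 113 u

qvB = mv²/r ⇒ m = qBr/v.
m = (1×1.60×10^-19)(0.219)(1.40) / (2.62×10^5) = 1.87×10^-25 kg = 113 u.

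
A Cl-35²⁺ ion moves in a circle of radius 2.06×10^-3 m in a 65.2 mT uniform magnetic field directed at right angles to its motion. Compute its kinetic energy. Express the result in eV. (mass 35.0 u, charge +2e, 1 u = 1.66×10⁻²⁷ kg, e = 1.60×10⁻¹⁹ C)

K ≈ 0.0994 eV

v = qBr/m = (2×1.60×10^-19)(0.0652)(2.06×10^-3) / (5.81×10^-26) = 740 m/s.
K = ½mv² = 0.5·(5.81×10^-26)·(740)² = 1.59×10^-20 J = 0.0994 eV.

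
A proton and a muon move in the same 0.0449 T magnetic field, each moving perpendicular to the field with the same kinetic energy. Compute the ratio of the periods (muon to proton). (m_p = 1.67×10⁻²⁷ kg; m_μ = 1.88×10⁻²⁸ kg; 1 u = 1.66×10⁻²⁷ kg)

ratio ≈ 0.113

T = 2πm/(qB) is independent of speed, so T₂/T₁ = (m₂/q₂)/(m₁/q₁).
T_{muon}/T_{proton} = (1.88×10^-28/1e) / (1.67×10^-27/1e) = 0.113.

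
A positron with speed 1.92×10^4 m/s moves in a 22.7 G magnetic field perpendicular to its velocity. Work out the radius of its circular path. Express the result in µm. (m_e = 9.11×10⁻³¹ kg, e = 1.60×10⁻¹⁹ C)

The magnetic force provides the centripetal force: qvB = mv²/r, so r = mv/(qB).
r = (9.11×10^-31 kg)(1.92×10^4 m/s) / [(1×1.60×10^-19 C)(2.27×10^-3 T)] = 4.82×10^-5 m.

r ≈ 48.2 µm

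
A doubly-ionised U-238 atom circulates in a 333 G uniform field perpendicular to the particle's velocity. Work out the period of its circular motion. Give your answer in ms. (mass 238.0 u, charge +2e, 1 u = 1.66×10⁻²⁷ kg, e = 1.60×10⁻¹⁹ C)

T ≈ 0.233 ms

The cyclotron period is independent of speed: T = 2πm/(qB).
T = 2π(3.95×10^-25) / [(2×1.60×10^-19)(0.0333)] = 2.33×10^-4 s.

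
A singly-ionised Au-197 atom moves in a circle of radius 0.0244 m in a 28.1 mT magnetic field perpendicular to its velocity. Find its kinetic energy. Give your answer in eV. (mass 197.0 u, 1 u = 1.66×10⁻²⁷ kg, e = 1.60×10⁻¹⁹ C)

v = qBr/m = (1×1.60×10^-19)(0.0281)(0.0244) / (3.27×10^-25) = 335 m/s.
K = ½mv² = 0.5·(3.27×10^-25)·(335)² = 1.84×10^-20 J = 0.115 eV.

K ≈ 0.115 eV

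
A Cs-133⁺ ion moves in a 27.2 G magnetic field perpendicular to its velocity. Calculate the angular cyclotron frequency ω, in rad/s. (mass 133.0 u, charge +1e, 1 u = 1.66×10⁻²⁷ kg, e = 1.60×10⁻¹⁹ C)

ω ≈ 1970 rad/s

ω = qB/m = (1×1.60×10^-19)(2.72×10^-3) / (2.21×10^-25) = 1970 rad/s.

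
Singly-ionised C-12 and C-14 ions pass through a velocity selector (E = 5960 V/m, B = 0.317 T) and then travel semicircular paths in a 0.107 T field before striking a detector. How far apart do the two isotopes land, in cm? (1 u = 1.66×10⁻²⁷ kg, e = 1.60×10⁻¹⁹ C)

Δd ≈ 0.729 cm

Both emerge at v = E/B₁ = 1.88×10^4 m/s.
r = mv/(qB₂), so r₁ = 0.02188 m and r₂ = 0.02552 m, giving Δr = 3.65×10^-3 m.
After a semicircle each ion lands a diameter 2r from the entry slit, so the separation is 2Δr = 7.29×10^-3 m.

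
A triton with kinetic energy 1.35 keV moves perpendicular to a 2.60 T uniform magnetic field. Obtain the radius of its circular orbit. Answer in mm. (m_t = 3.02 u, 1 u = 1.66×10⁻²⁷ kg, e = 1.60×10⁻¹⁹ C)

Convert the energy: K = 1.35 keV = 2.16×10^-16 J.
v = √(2K/m) = √(2·2.16×10^-16/5.01×10^-27) = 2.94×10^5 m/s.
r = mv/(qB) = (5.01×10^-27)(2.94×10^5) / [(1×1.60×10^-19)(2.60)] = 3.54×10^-3 m.

r ≈ 3.54 mm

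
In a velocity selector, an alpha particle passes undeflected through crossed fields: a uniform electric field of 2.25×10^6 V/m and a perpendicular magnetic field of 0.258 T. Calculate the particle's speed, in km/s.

v ≈ 8720 km/s

For zero net force, qE = qvB, so v = E/B.
v = (2.25×10^6) / (0.258) = 8.72×10^6 m/s.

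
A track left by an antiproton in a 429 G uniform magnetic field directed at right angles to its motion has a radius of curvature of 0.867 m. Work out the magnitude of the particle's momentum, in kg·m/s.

Since qvB = mv²/r, the momentum p = mv = qBr.
p = (1×1.60×10^-19)(0.0429)(0.867) = 5.95×10^-21 kg·m/s.

p ≈ 5.95×10^-21 kg·m/s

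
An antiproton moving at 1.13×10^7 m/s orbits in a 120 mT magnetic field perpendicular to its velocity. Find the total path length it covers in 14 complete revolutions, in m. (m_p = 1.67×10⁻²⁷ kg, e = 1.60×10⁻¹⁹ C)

L ≈ 86.5 m

r = mv/(qB) = 0.983 m, so one revolution covers 2πr = 6.18 m.
In 14 revolutions: L = 14·2πr = 86.5 m.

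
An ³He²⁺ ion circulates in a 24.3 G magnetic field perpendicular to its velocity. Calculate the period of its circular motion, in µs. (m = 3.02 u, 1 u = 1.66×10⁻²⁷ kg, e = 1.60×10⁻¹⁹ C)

T ≈ 40.5 µs

The cyclotron period is independent of speed: T = 2πm/(qB).
T = 2π(5.01×10^-27) / [(2×1.60×10^-19)(2.43×10^-3)] = 4.05×10^-5 s.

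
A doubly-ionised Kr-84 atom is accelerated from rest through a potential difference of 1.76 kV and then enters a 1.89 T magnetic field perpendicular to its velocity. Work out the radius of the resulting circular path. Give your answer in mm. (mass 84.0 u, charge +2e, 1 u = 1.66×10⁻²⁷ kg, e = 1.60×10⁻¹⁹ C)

r ≈ 20.7 mm

The kinetic energy gained is K = qV = (2×1.60×10^-19)(1760) = 5.63×10^-16 J.
v = √(2K/m) = 8.99×10^4 m/s.
r = mv/(qB) = (1.39×10^-25)(8.99×10^4) / [(2×1.60×10^-19)(1.89)] = 0.0207 m.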